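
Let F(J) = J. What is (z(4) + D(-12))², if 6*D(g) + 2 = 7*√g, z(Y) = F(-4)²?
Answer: 2062/9 + 658*I*√3/9 ≈ 229.11 + 126.63*I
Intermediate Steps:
z(Y) = 16 (z(Y) = (-4)² = 16)
D(g) = -⅓ + 7*√g/6 (D(g) = -⅓ + (7*√g)/6 = -⅓ + 7*√g/6)
(z(4) + D(-12))² = (16 + (-⅓ + 7*√(-12)/6))² = (16 + (-⅓ + 7*(2*I*√3)/6))² = (16 + (-⅓ + 7*I*√3/3))² = (47/3 + 7*I*√3/3)²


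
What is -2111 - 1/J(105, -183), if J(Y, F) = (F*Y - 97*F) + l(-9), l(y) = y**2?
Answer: -2919512/1383 ≈ -2111.0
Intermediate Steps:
J(Y, F) = 81 - 97*F + F*Y (J(Y, F) = (F*Y - 97*F) + (-9)**2 = (-97*F + F*Y) + 81 = 81 - 97*F + F*Y)
-2111 - 1/J(105, -183) = -2111 - 1/(81 - 97*(-183) - 183*105) = -2111 - 1/(81 + 17751 - 19215) = -2111 - 1/(-1383) = -2111 - 1*(-1/1383) = -2111 + 1/1383 = -2919512/1383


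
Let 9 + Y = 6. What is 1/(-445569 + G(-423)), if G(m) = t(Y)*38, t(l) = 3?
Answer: -1/445455 ≈ -2.2449e-6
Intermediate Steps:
Y = -3 (Y = -9 + 6 = -3)
G(m) = 114 (G(m) = 3*38 = 114)
1/(-445569 + G(-423)) = 1/(-445569 + 114) = 1/(-445455) = -1/445455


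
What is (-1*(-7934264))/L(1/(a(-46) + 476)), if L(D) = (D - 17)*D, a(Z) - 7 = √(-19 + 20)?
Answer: -1858648947584/8227 ≈ -2.2592e+8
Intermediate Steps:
a(Z) = 8 (a(Z) = 7 + √(-19 + 20) = 7 + √1 = 7 + 1 = 8)
L(D) = D*(-17 + D) (L(D) = (-17 + D)*D = D*(-17 + D))
(-1*(-7934264))/L(1/(a(-46) + 476)) = (-1*(-7934264))/(((-17 + 1/(8 + 476))/(8 + 476))) = 7934264/(((-17 + 1/484)/484)) = 7934264/(((1/484)*(-8227/484))) = 7934264/(-8227/234256) = 7934264*(-234256/8227) = -1858648947584/8227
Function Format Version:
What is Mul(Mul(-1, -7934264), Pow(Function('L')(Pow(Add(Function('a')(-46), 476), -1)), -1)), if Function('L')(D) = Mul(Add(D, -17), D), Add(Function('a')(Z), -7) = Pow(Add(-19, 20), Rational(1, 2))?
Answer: Rational(-1858648947584, 8227) ≈ -2.2592e+8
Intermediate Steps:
Function('a')(Z) = 8 (Function('a')(Z) = Add(7, Pow(Add(-19, 20), Rational(1, 2))) = Add(7, Pow(1, Rational(1, 2))) = Add(7, 1) = 8)
Function('L')(D) = Mul(D, Add(-17, D)) (Function('L')(D) = Mul(Add(-17, D), D) = Mul(D, Add(-17, D)))
Mul(Mul(-1, -7934264), Pow(Function('L')(Pow(Add(Function('a')(-46), 476), -1)), -1)) = Mul(Mul(-1, -7934264), Pow(Mul(Pow(Add(8, 476), -1), Add(-17, Pow(Add(8, 476), -1))), -1)) = Mul(7934264, Pow(Mul(Pow(484, -1), Add(-17, Pow(484, -1))), -1)) = Mul(7934264, Pow(Mul(Rational(1, 484), Add(-17, Rational(1, 484))), -1)) = Mul(7934264, Pow(Mul(Rational(1, 484), Rational(-8227, 484)), -1)) = Mul(7934264, Pow(Rational(-8227, 234256), -1)) = Mul(7934264, Rational(-234256, 8227)) = Rational(-1858648947584, 8227)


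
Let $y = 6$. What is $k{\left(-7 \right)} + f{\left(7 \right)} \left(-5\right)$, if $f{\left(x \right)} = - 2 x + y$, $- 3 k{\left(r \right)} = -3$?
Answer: $41$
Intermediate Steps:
$k{\left(r \right)} = 1$ ($k{\left(r \right)} = \left(- \frac{1}{3}\right) \left(-3\right) = 1$)
$f{\left(x \right)} = 6 - 2 x$ ($f{\left(x \right)} = - 2 x + 6 = 6 - 2 x$)
$k{\left(-7 \right)} + f{\left(7 \right)} \left(-5\right) = 1 + \left(6 - 14\right) \left(-5\right) = 1 - -40 = 1 + 40 = 41$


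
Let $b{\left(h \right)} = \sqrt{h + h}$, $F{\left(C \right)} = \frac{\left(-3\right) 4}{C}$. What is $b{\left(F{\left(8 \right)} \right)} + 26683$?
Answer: $26683 + i \sqrt{3} \approx 26683.0 + 1.732 i$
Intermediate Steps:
$F{\left(C \right)} = - \frac{12}{C}$
$b{\left(h \right)} = \sqrt{2} \sqrt{h}$ ($b{\left(h \right)} = \sqrt{2 h} = \sqrt{2} \sqrt{h}$)
$b{\left(F{\left(8 \right)} \right)} + 26683 = \sqrt{2} \sqrt{- \frac{12}{8}} + 26683 = \sqrt{2} \sqrt{\left(-12\right) \frac{1}{8}} + 26683 = \sqrt{2} \sqrt{- \frac{3}{2}} + 26683 = \sqrt{2} \frac{i \sqrt{6}}{2} + 26683 = i \sqrt{3} + 26683 = 26683 + i \sqrt{3}$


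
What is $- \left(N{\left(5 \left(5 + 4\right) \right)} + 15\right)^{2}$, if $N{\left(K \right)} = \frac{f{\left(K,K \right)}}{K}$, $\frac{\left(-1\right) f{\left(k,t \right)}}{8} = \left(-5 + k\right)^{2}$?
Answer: $- \frac{5880625}{81} \approx -72600.0$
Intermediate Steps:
$f{\left(k,t \right)} = - 8 \left(-5 + k\right)^{2}$
$N{\left(K \right)} = - \frac{8 \left(-5 + K\right)^{2}}{K}$ ($N{\left(K \right)} = \frac{\left(-8\right) \left(-5 + K\right)^{2}}{K} = - \frac{8 \left(-5 + K\right)^{2}}{K}$)
$- \left(N{\left(5 \left(5 + 4\right) \right)} + 15\right)^{2} = - \left(- \frac{8 \left(-5 + 5 \left(5 + 4\right)\right)^{2}}{5 \left(5 + 4\right)} + 15\right)^{2} = - \left(- \frac{8 \left(-5 + 5 \cdot 9\right)^{2}}{5 \cdot 9} + 15\right)^{2} = - \left(- \frac{8 \left(-5 + 45\right)^{2}}{45} + 15\right)^{2} = - \left(\left(-8\right) \frac{1}{45} \cdot 40^{2} + 15\right)^{2} = - \left(\left(-8\right) \frac{1}{45} \cdot 1600 + 15\right)^{2} = - \left(- \frac{2560}{9} + 15\right)^{2} = - \left(- \frac{2425}{9}\right)^{2} = \left(-1\right) \frac{5880625}{81} = - \frac{5880625}{81}$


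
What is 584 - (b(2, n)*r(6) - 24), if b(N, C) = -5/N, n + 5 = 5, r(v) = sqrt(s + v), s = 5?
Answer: 608 + 5*sqrt(11)/2 ≈ 616.29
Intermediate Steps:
r(v) = sqrt(5 + v)
n = 0 (n = -5 + 5 = 0)
584 - (b(2, n)*r(6) - 24) = 584 - ((-5/2)*sqrt(5 + 6) - 24) = 584 - ((-5*1/2)*sqrt(11) - 24) = 584 - (-5*sqrt(11)/2 - 24) = 584 - (-24 - 5*sqrt(11)/2) = 584 + (24 + 5*sqrt(11)/2) = 608 + 5*sqrt(11)/2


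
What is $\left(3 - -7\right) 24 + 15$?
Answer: $255$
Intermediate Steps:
$\left(3 - -7\right) 24 + 15 = \left(3 + 7\right) 24 + 15 = 10 \cdot 24 + 15 = 240 + 15 = 255$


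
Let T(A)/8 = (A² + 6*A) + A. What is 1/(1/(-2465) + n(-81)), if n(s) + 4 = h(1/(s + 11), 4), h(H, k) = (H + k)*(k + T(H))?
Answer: 21137375/185171592 ≈ 0.11415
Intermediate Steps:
T(A) = 8*A² + 56*A (T(A) = 8*((A² + 6*A) + A) = 8*(A² + 7*A) = 8*A² + 56*A)
h(H, k) = (H + k)*(k + 8*H*(7 + H))
n(s) = 12 + 4/(11 + s) + 8*(7 + 1/(11 + s))/(11 + s)² + 32*(7 + 1/(11 + s))/(11 + s) (n(s) = -4 + (4² + 4/(s + 11) + 8*(1/(s + 11))²*(7 + 1/(s + 11)) + 8*4*(7 + 1/(s + 11))/(s + 11)) = -4 + (16 + 4/(11 + s) + 8*(1/(11 + s))²*(7 + 1/(11 + s)) + 8*4*(7 + 1/(11 + s))/(11 + s)) = -4 + (16 + 4/(11 + s) + 8*(7 + 1/(11 + s))/(11 + s)² + 32*(7 + 1/(11 + s))/(11 + s)) = 12 + 4/(11 + s) + 8*(7 + 1/(11 + s))/(11 + s)² + 32*(7 + 1/(11 + s))/(11 + s))
1/(1/(-2465) + n(-81)) = 1/(1/(-2465) + 4*(11134 + 3*(-81)³ + 156*(-81)² + 2365*(-81))/(1331 + (-81)³ + 33*(-81)² + 363*(-81))) = 1/(-1/2465 + 4*(11134 + 3*(-531441) + 156*6561 - 191565)/(1331 - 531441 + 33*6561 - 29403)) = 1/(-1/2465 + 4*(11134 - 1594323 + 1023516 - 191565)/(1331 - 531441 + 216513 - 29403)) = 1/(-1/2465 + 4*(-751238)/(-343000)) = 1/(-1/2465 + 4*(-1/343000)*(-751238)) = 1/(-1/2465 + 375619/42875) = 1/(185171592/21137375) = 21137375/185171592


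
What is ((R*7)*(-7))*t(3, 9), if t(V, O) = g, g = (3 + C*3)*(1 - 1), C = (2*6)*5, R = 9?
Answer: 0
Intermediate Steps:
C = 60 (C = 12*5 = 60)
g = 0 (g = (3 + 60*3)*(1 - 1) = (3 + 180)*0 = 183*0 = 0)
t(V, O) = 0
((R*7)*(-7))*t(3, 9) = ((9*7)*(-7))*0 = (63*(-7))*0 = -441*0 = 0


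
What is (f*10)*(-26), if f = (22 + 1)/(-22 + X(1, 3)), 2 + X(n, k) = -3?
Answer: 5980/27 ≈ 221.48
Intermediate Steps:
X(n, k) = -5 (X(n, k) = -2 - 3 = -5)
f = -23/27 (f = (22 + 1)/(-22 - 5) = 23/(-27) = 23*(-1/27) = -23/27 ≈ -0.85185)
(f*10)*(-26) = -23/27*10*(-26) = -230/27*(-26) = 5980/27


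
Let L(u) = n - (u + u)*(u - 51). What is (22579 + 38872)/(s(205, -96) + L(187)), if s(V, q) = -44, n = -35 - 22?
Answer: -61451/50965 ≈ -1.2057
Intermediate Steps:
n = -57
L(u) = -57 - 2*u*(-51 + u) (L(u) = -57 - (u + u)*(u - 51) = -57 - 2*u*(-51 + u))
(22579 + 38872)/(s(205, -96) + L(187)) = (22579 + 38872)/(-44 + (-57 - 2*187² + 102*187)) = 61451/(-44 + (-57 - 2*34969 + 19074)) = 61451/(-44 + (-57 - 69938 + 19074)) = 61451/(-44 - 50921) = 61451/(-50965) = 61451*(-1/50965) = -61451/50965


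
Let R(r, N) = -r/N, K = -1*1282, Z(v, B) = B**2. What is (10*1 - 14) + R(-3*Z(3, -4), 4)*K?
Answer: -15388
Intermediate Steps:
K = -1282
R(r, N) = -r/N
(10*1 - 14) + R(-3*Z(3, -4), 4)*K = (10*1 - 14) - 1*(-3*(-4)**2)/4*(-1282) = (10 - 14) - 1*(-3*16)*1/4*(-1282) = -4 - 1*(-48)*1/4*(-1282) = -4 + 12*(-1282) = -4 - 15384 = -15388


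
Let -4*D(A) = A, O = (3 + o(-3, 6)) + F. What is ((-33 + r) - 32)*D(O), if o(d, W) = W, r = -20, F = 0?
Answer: 765/4 ≈ 191.25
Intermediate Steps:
O = 9 (O = (3 + 6) + 0 = 9 + 0 = 9)
D(A) = -A/4
((-33 + r) - 32)*D(O) = ((-33 - 20) - 32)*(-¼*9) = (-53 - 32)*(-9/4) = -85*(-9/4) = 765/4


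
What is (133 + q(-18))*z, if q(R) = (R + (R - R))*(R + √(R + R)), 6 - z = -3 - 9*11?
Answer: 49356 - 11664*I ≈ 49356.0 - 11664.0*I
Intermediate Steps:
z = 108 (z = 6 - (-3 - 9*11) = 6 - (-3 - 99) = 6 - 1*(-102) = 6 + 102 = 108)
q(R) = R*(R + √2*√R) (q(R) = (R + 0)*(R + √(2*R)) = R*(R + √2*√R))
(133 + q(-18))*z = (133 + ((-18)² + √2*(-18)^(3/2)))*108 = (133 + (324 + √2*(-54*I*√2)))*108 = (133 + (324 - 108*I))*108 = (457 - 108*I)*108 = 49356 - 11664*I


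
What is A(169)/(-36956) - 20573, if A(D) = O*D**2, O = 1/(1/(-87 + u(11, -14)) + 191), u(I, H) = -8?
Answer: -13794809490767/670529664 ≈ -20573.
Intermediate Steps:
O = 95/18144 (O = 1/(1/(-87 - 8) + 191) = 1/(1/(-95) + 191) = 1/(-1/95 + 191) = 1/(18144/95) = 95/18144 ≈ 0.0052359)
A(D) = 95*D**2/18144
A(169)/(-36956) - 20573 = ((95/18144)*169**2)/(-36956) - 20573 = ((95/18144)*28561)*(-1/36956) - 20573 = (2713295/18144)*(-1/36956) - 20573 = -2713295/670529664 - 20573 = -13794809490767/670529664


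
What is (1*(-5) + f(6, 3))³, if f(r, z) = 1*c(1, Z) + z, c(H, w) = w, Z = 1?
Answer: -1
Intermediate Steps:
f(r, z) = 1 + z (f(r, z) = 1*1 + z = 1 + z)
(1*(-5) + f(6, 3))³ = (1*(-5) + (1 + 3))³ = (-5 + 4)³ = (-1)³ = -1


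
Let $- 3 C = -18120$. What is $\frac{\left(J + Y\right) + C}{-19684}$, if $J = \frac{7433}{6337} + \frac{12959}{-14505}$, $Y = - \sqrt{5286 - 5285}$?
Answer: $- \frac{555119613697}{1809317553540} \approx -0.30681$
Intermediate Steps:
$C = 6040$ ($C = \left(- \frac{1}{3}\right) \left(-18120\right) = 6040$)
$Y = -1$ ($Y = - \sqrt{1} = \left(-1\right) 1 = -1$)
$J = \frac{25694482}{91918185}$ ($J = 7433 \cdot \frac{1}{6337} + 12959 \left(- \frac{1}{14505}\right) = \frac{7433}{6337} - \frac{12959}{14505} = \frac{25694482}{91918185} \approx 0.27954$)
$\frac{\left(J + Y\right) + C}{-19684} = \frac{\left(\frac{25694482}{91918185} - 1\right) + 6040}{-19684} = \left(- \frac{66223703}{91918185} + 6040\right) \left(- \frac{1}{19684}\right) = \frac{555119613697}{91918185} \left(- \frac{1}{19684}\right) = - \frac{555119613697}{1809317553540}$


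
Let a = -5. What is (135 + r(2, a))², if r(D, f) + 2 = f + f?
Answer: 15129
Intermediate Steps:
r(D, f) = -2 + 2*f (r(D, f) = -2 + (f + f) = -2 + 2*f)
(135 + r(2, a))² = (135 + (-2 + 2*(-5)))² = (135 + (-2 - 10))² = (135 - 12)² = 123² = 15129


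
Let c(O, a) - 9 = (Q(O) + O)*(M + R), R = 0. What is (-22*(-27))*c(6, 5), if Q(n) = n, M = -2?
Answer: -8910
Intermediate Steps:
c(O, a) = 9 - 4*O (c(O, a) = 9 + (O + O)*(-2 + 0) = 9 + (2*O)*(-2) = 9 - 4*O)
(-22*(-27))*c(6, 5) = (-22*(-27))*(9 - 4*6) = 594*(9 - 24) = 594*(-15) = -8910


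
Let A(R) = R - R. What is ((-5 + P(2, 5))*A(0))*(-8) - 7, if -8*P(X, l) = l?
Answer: -7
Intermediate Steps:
P(X, l) = -l/8
A(R) = 0
((-5 + P(2, 5))*A(0))*(-8) - 7 = ((-5 - 1/8*5)*0)*(-8) - 7 = ((-5 - 5/8)*0)*(-8) - 7 = -45/8*0*(-8) - 7 = 0*(-8) - 7 = 0 - 7 = -7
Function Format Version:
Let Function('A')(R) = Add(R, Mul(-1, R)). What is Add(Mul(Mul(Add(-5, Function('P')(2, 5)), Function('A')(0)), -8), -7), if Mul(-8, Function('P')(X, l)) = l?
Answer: -7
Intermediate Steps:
Function('P')(X, l) = Mul(Rational(-1, 8), l)
Function('A')(R) = 0
Add(Mul(Mul(Add(-5, Function('P')(2, 5)), Function('A')(0)), -8), -7) = Add(Mul(Mul(Add(-5, Mul(Rational(-1, 8), 5)), 0), -8), -7) = Add(Mul(Mul(Add(-5, Rational(-5, 8)), 0), -8), -7) = Add(Mul(Mul(Rational(-45, 8), 0), -8), -7) = Add(Mul(0, -8), -7) = Add(0, -7) = -7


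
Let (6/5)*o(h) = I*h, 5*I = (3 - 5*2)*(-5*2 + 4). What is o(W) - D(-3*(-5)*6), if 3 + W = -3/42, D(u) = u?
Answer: -223/2 ≈ -111.50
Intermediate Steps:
W = -43/14 (W = -3 - 3/42 = -3 - 3*1/42 = -3 - 1/14 = -43/14 ≈ -3.0714)
I = 42/5 (I = ((3 - 5*2)*(-5*2 + 4))/5 = ((3 - 10)*(-10 + 4))/5 = (-7*(-6))/5 = (⅕)*42 = 42/5 ≈ 8.4000)
o(h) = 7*h (o(h) = 5*(42*h/5)/6 = 7*h)
o(W) - D(-3*(-5)*6) = 7*(-43/14) - (-3*(-5))*6 = -43/2 - 15*6 = -43/2 - 1*90 = -43/2 - 90 = -223/2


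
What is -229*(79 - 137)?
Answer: 13282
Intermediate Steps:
-229*(79 - 137) = -229*(-58) = 13282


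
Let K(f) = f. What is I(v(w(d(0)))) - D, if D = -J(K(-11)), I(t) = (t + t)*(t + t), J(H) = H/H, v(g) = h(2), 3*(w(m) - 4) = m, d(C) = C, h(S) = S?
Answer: 17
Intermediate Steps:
w(m) = 4 + m/3
v(g) = 2
J(H) = 1
I(t) = 4*t² (I(t) = (2*t)*(2*t) = 4*t²)
D = -1 (D = -1*1 = -1)
I(v(w(d(0)))) - D = 4*2² - 1*(-1) = 4*4 + 1 = 16 + 1 = 17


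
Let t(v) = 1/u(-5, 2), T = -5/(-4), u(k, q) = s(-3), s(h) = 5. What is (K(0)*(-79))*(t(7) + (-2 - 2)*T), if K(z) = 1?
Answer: 1896/5 ≈ 379.20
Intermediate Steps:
u(k, q) = 5
T = 5/4 (T = -5*(-¼) = 5/4 ≈ 1.2500)
t(v) = ⅕ (t(v) = 1/5 = ⅕)
(K(0)*(-79))*(t(7) + (-2 - 2)*T) = (1*(-79))*(⅕ + (-2 - 2)*(5/4)) = -79*(⅕ - 4*5/4) = -79*(⅕ - 5) = -79*(-24/5) = 1896/5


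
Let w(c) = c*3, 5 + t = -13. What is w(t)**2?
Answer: 2916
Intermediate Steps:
t = -18 (t = -5 - 13 = -18)
w(c) = 3*c
w(t)**2 = (3*(-18))**2 = (-54)**2 = 2916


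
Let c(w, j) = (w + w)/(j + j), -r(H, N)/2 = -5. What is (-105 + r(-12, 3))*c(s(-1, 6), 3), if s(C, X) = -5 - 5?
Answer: 950/3 ≈ 316.67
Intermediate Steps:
s(C, X) = -10
r(H, N) = 10 (r(H, N) = -2*(-5) = 10)
c(w, j) = w/j (c(w, j) = (2*w)/((2*j)) = (2*w)*(1/(2*j)) = w/j)
(-105 + r(-12, 3))*c(s(-1, 6), 3) = (-105 + 10)*(-10/3) = -(-950)/3 = -95*(-10/3) = 950/3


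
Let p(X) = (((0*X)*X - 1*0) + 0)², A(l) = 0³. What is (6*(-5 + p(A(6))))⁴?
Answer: 810000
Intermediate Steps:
A(l) = 0
p(X) = 0 (p(X) = ((0*X + 0) + 0)² = ((0 + 0) + 0)² = (0 + 0)² = 0² = 0)
(6*(-5 + p(A(6))))⁴ = (6*(-5 + 0))⁴ = (6*(-5))⁴ = (-30)⁴ = 810000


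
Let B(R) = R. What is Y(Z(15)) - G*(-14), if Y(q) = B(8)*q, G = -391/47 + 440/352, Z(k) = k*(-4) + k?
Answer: -43143/94 ≈ -458.97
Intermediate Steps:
Z(k) = -3*k (Z(k) = -4*k + k = -3*k)
G = -1329/188 (G = -391*1/47 + 440*(1/352) = -391/47 + 5/4 = -1329/188 ≈ -7.0691)
Y(q) = 8*q
Y(Z(15)) - G*(-14) = 8*(-3*15) - (-1329)*(-14)/188 = 8*(-45) - 1*9303/94 = -360 - 9303/94 = -43143/94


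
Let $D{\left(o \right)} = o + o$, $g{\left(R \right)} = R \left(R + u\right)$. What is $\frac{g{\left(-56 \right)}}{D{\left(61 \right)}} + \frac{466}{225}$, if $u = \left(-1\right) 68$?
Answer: $\frac{809626}{13725} \approx 58.989$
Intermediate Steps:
$u = -68$
$g{\left(R \right)} = R \left(-68 + R\right)$ ($g{\left(R \right)} = R \left(R - 68\right) = R \left(-68 + R\right)$)
$D{\left(o \right)} = 2 o$
$\frac{g{\left(-56 \right)}}{D{\left(61 \right)}} + \frac{466}{225} = \frac{\left(-56\right) \left(-68 - 56\right)}{2 \cdot 61} + \frac{466}{225} = \frac{\left(-56\right) \left(-124\right)}{122} + 466 \cdot \frac{1}{225} = 6944 \cdot \frac{1}{122} + \frac{466}{225} = \frac{3472}{61} + \frac{466}{225} = \frac{809626}{13725}$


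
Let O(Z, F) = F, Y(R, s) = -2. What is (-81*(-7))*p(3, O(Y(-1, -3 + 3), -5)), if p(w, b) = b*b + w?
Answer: 15876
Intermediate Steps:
p(w, b) = w + b² (p(w, b) = b² + w = w + b²)
(-81*(-7))*p(3, O(Y(-1, -3 + 3), -5)) = (-81*(-7))*(3 + (-5)²) = 567*(3 + 25) = 567*28 = 15876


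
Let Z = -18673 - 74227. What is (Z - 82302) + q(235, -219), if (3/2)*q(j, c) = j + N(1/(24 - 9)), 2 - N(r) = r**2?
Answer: -118154702/675 ≈ -1.7504e+5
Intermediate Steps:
N(r) = 2 - r**2
q(j, c) = 898/675 + 2*j/3 (q(j, c) = 2*(j + (2 - (1/(24 - 9))**2))/3 = 2*(j + (2 - (1/15)**2))/3 = 2*(j + (2 - 1*1/225))/3 = 2*(j + (2 - 1/225))/3 = 2*(j + 449/225)/3 = 2*(449/225 + j)/3 = 898/675 + 2*j/3)
Z = -92900
(Z - 82302) + q(235, -219) = (-92900 - 82302) + (898/675 + (2/3)*235) = -175202 + (898/675 + 470/3) = -175202 + 106648/675 = -118154702/675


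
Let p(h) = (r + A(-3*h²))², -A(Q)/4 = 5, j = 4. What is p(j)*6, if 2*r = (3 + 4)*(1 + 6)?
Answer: 243/2 ≈ 121.50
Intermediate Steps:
r = 49/2 (r = ((3 + 4)*(1 + 6))/2 = (7*7)/2 = (½)*49 = 49/2 ≈ 24.500)
A(Q) = -20 (A(Q) = -4*5 = -20)
p(h) = 81/4 (p(h) = (49/2 - 20)² = (9/2)² = 81/4)
p(j)*6 = (81/4)*6 = 243/2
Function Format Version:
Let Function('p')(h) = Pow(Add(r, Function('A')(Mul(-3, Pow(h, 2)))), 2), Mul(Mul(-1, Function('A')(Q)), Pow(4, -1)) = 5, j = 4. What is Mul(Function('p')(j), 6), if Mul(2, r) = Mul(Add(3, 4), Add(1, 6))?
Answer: Rational(243, 2) ≈ 121.50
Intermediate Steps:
r = Rational(49, 2) (r = Mul(Rational(1, 2), Mul(Add(3, 4), Add(1, 6))) = Mul(Rational(1, 2), Mul(7, 7)) = Mul(Rational(1, 2), 49) = Rational(49, 2) ≈ 24.500)
Function('A')(Q) = -20 (Function('A')(Q) = Mul(-4, 5) = -20)
Function('p')(h) = Rational(81, 4) (Function('p')(h) = Pow(Add(Rational(49, 2), -20), 2) = Pow(Rational(9, 2), 2) = Rational(81, 4))
Mul(Function('p')(j), 6) = Mul(Rational(81, 4), 6) = Rational(243, 2)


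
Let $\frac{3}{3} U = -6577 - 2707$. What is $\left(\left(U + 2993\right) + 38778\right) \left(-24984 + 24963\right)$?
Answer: $-682227$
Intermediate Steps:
$U = -9284$ ($U = -6577 - 2707 = -9284$)
$\left(\left(U + 2993\right) + 38778\right) \left(-24984 + 24963\right) = \left(\left(-9284 + 2993\right) + 38778\right) \left(-24984 + 24963\right) = \left(-6291 + 38778\right) \left(-21\right) = 32487 \left(-21\right) = -682227$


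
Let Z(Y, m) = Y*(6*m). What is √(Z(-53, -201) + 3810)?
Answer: 4*√4233 ≈ 260.25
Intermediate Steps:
Z(Y, m) = 6*Y*m
√(Z(-53, -201) + 3810) = √(6*(-53)*(-201) + 3810) = √(63918 + 3810) = √67728 = 4*√4233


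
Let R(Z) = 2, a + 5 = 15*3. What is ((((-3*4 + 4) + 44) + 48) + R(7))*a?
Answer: 3440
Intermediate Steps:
a = 40 (a = -5 + 15*3 = -5 + 45 = 40)
((((-3*4 + 4) + 44) + 48) + R(7))*a = ((((-3*4 + 4) + 44) + 48) + 2)*40 = ((((-12 + 4) + 44) + 48) + 2)*40 = (((-8 + 44) + 48) + 2)*40 = ((36 + 48) + 2)*40 = (84 + 2)*40 = 86*40 = 3440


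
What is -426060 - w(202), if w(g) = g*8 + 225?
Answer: -427901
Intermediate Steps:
w(g) = 225 + 8*g (w(g) = 8*g + 225 = 225 + 8*g)
-426060 - w(202) = -426060 - (225 + 8*202) = -426060 - (225 + 1616) = -426060 - 1*1841 = -426060 - 1841 = -427901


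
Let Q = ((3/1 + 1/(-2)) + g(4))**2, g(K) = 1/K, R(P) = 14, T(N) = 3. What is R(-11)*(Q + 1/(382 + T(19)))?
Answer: 46601/440 ≈ 105.91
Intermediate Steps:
g(K) = 1/K
Q = 121/16 (Q = ((3/1 + 1/(-2)) + 1/4)**2 = ((3*1 + 1*(-1/2)) + 1/4)**2 = ((3 - 1/2) + 1/4)**2 = (5/2 + 1/4)**2 = (11/4)**2 = 121/16 ≈ 7.5625)
R(-11)*(Q + 1/(382 + T(19))) = 14*(121/16 + 1/(382 + 3)) = 14*(121/16 + 1/385) = 14*(46601/6160) = 46601/440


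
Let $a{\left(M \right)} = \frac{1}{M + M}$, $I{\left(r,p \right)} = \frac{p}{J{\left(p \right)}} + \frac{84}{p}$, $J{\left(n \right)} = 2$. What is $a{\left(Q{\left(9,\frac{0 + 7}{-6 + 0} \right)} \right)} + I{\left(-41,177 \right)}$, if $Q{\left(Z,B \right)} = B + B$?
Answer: $\frac{36658}{413} \approx 88.76$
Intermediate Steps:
$Q{\left(Z,B \right)} = 2 B$
$I{\left(r,p \right)} = \frac{p}{2} + \frac{84}{p}$
$a{\left(M \right)} = \frac{1}{2 M}$
$a{\left(Q{\left(9,\frac{0 + 7}{-6 + 0} \right)} \right)} + I{\left(-41,177 \right)} = \frac{1}{2 \cdot 2 \frac{0 + 7}{-6 + 0}} + \left(\frac{1}{2} \cdot 177 + \frac{84}{177}\right) = \frac{1}{2 \cdot 2 \frac{7}{-6}} + \left(\frac{177}{2} + 84 \cdot \frac{1}{177}\right) = \frac{1}{2 \cdot 2 \cdot 7 \left(- \frac{1}{6}\right)} + \left(\frac{177}{2} + \frac{28}{59}\right) = \frac{1}{2 \cdot 2 \left(- \frac{7}{6}\right)} + \frac{10499}{118} = \frac{1}{2 \left(- \frac{7}{3}\right)} + \frac{10499}{118} = \frac{1}{2} \left(- \frac{3}{7}\right) + \frac{10499}{118} = - \frac{3}{14} + \frac{10499}{118} = \frac{36658}{413}$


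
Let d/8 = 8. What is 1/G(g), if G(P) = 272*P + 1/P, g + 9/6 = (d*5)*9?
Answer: 5757/4507454666 ≈ 1.2772e-6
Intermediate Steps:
d = 64 (d = 8*8 = 64)
g = 5757/2 (g = -3/2 + (64*5)*9 = -3/2 + 320*9 = -3/2 + 2880 = 5757/2 ≈ 2878.5)
G(P) = 1/P + 272*P
1/G(g) = 1/(1/(5757/2) + 272*(5757/2)) = 1/(2/5757 + 782952) = 1/(4507454666/5757) = 5757/4507454666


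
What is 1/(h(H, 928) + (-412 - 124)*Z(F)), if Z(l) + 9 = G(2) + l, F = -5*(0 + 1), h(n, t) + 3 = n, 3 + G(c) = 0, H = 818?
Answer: 1/9927 ≈ 0.00010074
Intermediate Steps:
G(c) = -3 (G(c) = -3 + 0 = -3)
h(n, t) = -3 + n
F = -5 (F = -5*1 = -5)
Z(l) = -12 + l (Z(l) = -9 + (-3 + l) = -12 + l)
1/(h(H, 928) + (-412 - 124)*Z(F)) = 1/((-3 + 818) + (-412 - 124)*(-12 - 5)) = 1/(815 - 536*(-17)) = 1/(815 + 9112) = 1/9927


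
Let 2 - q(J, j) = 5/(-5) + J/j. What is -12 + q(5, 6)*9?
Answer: 15/2 ≈ 7.5000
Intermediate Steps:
q(J, j) = 3 - J/j (q(J, j) = 2 - (5/(-5) + J/j) = 2 - (5*(-⅕) + J/j) = 2 - (-1 + J/j) = 2 + (1 - J/j) = 3 - J/j)
-12 + q(5, 6)*9 = -12 + (3 - 1*5/6)*9 = -12 + (3 - 1*5*⅙)*9 = -12 + (3 - ⅚)*9 = -12 + (13/6)*9 = -12 + 39/2 = 15/2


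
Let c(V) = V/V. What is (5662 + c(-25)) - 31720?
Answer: -26057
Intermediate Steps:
c(V) = 1
(5662 + c(-25)) - 31720 = (5662 + 1) - 31720 = 5663 - 31720 = -26057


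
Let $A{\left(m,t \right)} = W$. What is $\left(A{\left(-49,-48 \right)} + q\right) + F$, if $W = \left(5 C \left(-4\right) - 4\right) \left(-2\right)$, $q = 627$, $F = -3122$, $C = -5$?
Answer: $-2687$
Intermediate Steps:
$W = -192$ ($W = \left(5 \left(-5\right) \left(-4\right) - 4\right) \left(-2\right) = \left(\left(-25\right) \left(-4\right) - 4\right) \left(-2\right) = \left(100 - 4\right) \left(-2\right) = 96 \left(-2\right) = -192$)
$A{\left(m,t \right)} = -192$
$\left(A{\left(-49,-48 \right)} + q\right) + F = \left(-192 + 627\right) - 3122 = 435 - 3122 = -2687$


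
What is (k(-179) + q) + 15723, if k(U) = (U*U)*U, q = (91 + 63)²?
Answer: -5695900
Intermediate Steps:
q = 23716 (q = 154² = 23716)
k(U) = U³ (k(U) = U²*U = U³)
(k(-179) + q) + 15723 = ((-179)³ + 23716) + 15723 = (-5735339 + 23716) + 15723 = -5711623 + 15723 = -5695900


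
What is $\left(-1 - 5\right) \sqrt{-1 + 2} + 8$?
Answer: $2$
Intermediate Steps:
$\left(-1 - 5\right) \sqrt{-1 + 2} + 8 = - 6 \sqrt{1} + 8 = \left(-6\right) 1 + 8 = -6 + 8 = 2$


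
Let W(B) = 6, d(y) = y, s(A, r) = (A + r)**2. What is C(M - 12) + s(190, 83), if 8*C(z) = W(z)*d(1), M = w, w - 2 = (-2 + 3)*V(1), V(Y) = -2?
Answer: 298119/4 ≈ 74530.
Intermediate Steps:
w = 0 (w = 2 + (-2 + 3)*(-2) = 2 + 1*(-2) = 2 - 2 = 0)
M = 0
C(z) = 3/4 (C(z) = (6*1)/8 = (1/8)*6 = 3/4)
C(M - 12) + s(190, 83) = 3/4 + (190 + 83)**2 = 3/4 + 273**2 = 3/4 + 74529 = 298119/4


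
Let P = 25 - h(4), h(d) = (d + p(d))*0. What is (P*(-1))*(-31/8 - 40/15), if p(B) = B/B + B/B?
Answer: 3925/24 ≈ 163.54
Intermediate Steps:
p(B) = 2 (p(B) = 1 + 1 = 2)
h(d) = 0 (h(d) = (d + 2)*0 = (2 + d)*0 = 0)
P = 25 (P = 25 - 1*0 = 25 + 0 = 25)
(P*(-1))*(-31/8 - 40/15) = (25*(-1))*(-31/8 - 40/15) = -25*(-31*1/8 - 40*1/15) = -25*(-31/8 - 8/3) = -25*(-157/24) = 3925/24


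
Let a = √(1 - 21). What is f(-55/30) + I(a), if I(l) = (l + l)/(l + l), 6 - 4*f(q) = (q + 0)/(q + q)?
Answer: 19/8 ≈ 2.3750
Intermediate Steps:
f(q) = 11/8 (f(q) = 3/2 - (q + 0)/(4*(q + q)) = 3/2 - q/(4*(2*q)) = 3/2 - q*1/(2*q)/4 = 3/2 - ¼*½ = 3/2 - ⅛ = 11/8)
a = 2*I*√5 (a = √(-20) = 2*I*√5 ≈ 4.4721*I)
I(l) = 1 (I(l) = (2*l)/((2*l)) = (2*l)*(1/(2*l)) = 1)
f(-55/30) + I(a) = 11/8 + 1 = 19/8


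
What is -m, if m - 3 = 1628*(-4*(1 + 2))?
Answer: 19533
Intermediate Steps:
m = -19533 (m = 3 + 1628*(-4*(1 + 2)) = 3 + 1628*(-4*3) = 3 + 1628*(-12) = 3 - 19536 = -19533)
-m = -1*(-19533) = 19533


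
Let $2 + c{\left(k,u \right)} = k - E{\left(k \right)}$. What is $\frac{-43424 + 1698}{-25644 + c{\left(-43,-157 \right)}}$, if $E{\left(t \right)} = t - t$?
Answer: $\frac{41726}{25689} \approx 1.6243$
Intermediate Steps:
$E{\left(t \right)} = 0$
$c{\left(k,u \right)} = -2 + k$ ($c{\left(k,u \right)} = -2 + \left(k - 0\right) = -2 + \left(k + 0\right) = -2 + k$)
$\frac{-43424 + 1698}{-25644 + c{\left(-43,-157 \right)}} = \frac{-43424 + 1698}{-25644 - 45} = - \frac{41726}{-25644 - 45} = - \frac{41726}{-25689} = \left(-41726\right) \left(- \frac{1}{25689}\right) = \frac{41726}{25689}$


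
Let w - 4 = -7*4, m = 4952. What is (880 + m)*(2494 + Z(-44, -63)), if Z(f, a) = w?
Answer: 14405040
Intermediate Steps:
w = -24 (w = 4 - 7*4 = 4 - 28 = -24)
Z(f, a) = -24
(880 + m)*(2494 + Z(-44, -63)) = (880 + 4952)*(2494 - 24) = 5832*2470 = 14405040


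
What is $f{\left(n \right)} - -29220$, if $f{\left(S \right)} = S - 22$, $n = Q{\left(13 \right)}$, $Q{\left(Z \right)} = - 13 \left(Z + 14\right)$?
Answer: $28847$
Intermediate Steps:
$Q{\left(Z \right)} = -182 - 13 Z$ ($Q{\left(Z \right)} = - 13 \left(14 + Z\right) = -182 - 13 Z$)
$n = -351$ ($n = -182 - 169 = -351$)
$f{\left(S \right)} = -22 + S$
$f{\left(n \right)} - -29220 = \left(-22 - 351\right) - -29220 = -373 + 29220 = 28847$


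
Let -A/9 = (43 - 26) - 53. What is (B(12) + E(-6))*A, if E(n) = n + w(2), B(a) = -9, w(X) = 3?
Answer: -3888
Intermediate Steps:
E(n) = 3 + n (E(n) = n + 3 = 3 + n)
A = 324 (A = -9*((43 - 26) - 53) = -9*(17 - 53) = -9*(-36) = 324)
(B(12) + E(-6))*A = (-9 + (3 - 6))*324 = (-9 - 3)*324 = -12*324 = -3888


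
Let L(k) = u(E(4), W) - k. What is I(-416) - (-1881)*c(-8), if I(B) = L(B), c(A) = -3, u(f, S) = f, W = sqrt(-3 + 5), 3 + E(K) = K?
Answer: -5226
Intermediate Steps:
E(K) = -3 + K
W = sqrt(2) ≈ 1.4142
L(k) = 1 - k (L(k) = (-3 + 4) - k = 1 - k)
I(B) = 1 - B
I(-416) - (-1881)*c(-8) = (1 - 1*(-416)) - (-1881)*(-3) = (1 + 416) - 1*5643 = 417 - 5643 = -5226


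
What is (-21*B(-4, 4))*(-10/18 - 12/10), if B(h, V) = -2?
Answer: -1106/15 ≈ -73.733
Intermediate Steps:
(-21*B(-4, 4))*(-10/18 - 12/10) = (-21*(-2))*(-10/18 - 12/10) = 42*(-10*1/18 - 12*1/10) = 42*(-5/9 - 6/5) = 42*(-79/45) = -1106/15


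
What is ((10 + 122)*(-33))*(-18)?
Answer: 78408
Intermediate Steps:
((10 + 122)*(-33))*(-18) = (132*(-33))*(-18) = -4356*(-18) = 78408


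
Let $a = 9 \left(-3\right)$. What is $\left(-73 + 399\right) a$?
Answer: $-8802$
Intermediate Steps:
$a = -27$
$\left(-73 + 399\right) a = \left(-73 + 399\right) \left(-27\right) = 326 \left(-27\right) = -8802$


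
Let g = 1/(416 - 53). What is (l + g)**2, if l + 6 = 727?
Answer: 68499452176/131769 ≈ 5.1985e+5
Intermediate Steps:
l = 721 (l = -6 + 727 = 721)
g = 1/363 ≈ 0.0027548
(l + g)**2 = (721 + 1/363)**2 = (261724/363)**2 = 68499452176/131769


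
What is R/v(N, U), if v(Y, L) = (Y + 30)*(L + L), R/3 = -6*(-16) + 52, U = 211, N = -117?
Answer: -74/6119 ≈ -0.012093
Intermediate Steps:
R = 444 (R = 3*(-6*(-16) + 52) = 3*(96 + 52) = 3*148 = 444)
v(Y, L) = 2*L*(30 + Y) (v(Y, L) = (30 + Y)*(2*L) = 2*L*(30 + Y))
R/v(N, U) = 444/((2*211*(30 - 117))) = 444/((2*211*(-87))) = 444/(-36714) = 444*(-1/36714) = -74/6119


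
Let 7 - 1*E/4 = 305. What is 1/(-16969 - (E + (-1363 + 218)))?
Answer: -1/14632 ≈ -6.8343e-5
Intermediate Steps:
E = -1192 (E = 28 - 4*305 = 28 - 1220 = -1192)
1/(-16969 - (E + (-1363 + 218))) = 1/(-16969 - (-1192 + (-1363 + 218))) = 1/(-16969 - (-1192 - 1145)) = 1/(-16969 - 1*(-2337)) = 1/(-16969 + 2337) = 1/(-14632) = -1/14632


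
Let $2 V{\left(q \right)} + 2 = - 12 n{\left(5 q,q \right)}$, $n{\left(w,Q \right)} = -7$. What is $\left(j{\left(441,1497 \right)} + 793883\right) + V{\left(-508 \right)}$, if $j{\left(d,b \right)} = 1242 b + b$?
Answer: $2654695$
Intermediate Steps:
$j{\left(d,b \right)} = 1243 b$
$V{\left(q \right)} = 41$ ($V{\left(q \right)} = -1 + \frac{\left(-12\right) \left(-7\right)}{2} = -1 + \frac{1}{2} \cdot 84 = -1 + 42 = 41$)
$\left(j{\left(441,1497 \right)} + 793883\right) + V{\left(-508 \right)} = \left(1243 \cdot 1497 + 793883\right) + 41 = \left(1860771 + 793883\right) + 41 = 2654654 + 41 = 2654695$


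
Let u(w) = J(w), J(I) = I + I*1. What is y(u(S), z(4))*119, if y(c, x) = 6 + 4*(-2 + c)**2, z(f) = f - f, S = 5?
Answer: 31178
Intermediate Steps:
J(I) = 2*I (J(I) = I + I = 2*I)
u(w) = 2*w
z(f) = 0
y(u(S), z(4))*119 = (6 + 4*(-2 + 2*5)**2)*119 = (6 + 4*(-2 + 10)**2)*119 = (6 + 4*8**2)*119 = (6 + 4*64)*119 = (6 + 256)*119 = 262*119 = 31178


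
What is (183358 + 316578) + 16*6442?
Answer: 603008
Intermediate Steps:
(183358 + 316578) + 16*6442 = 499936 + 103072 = 603008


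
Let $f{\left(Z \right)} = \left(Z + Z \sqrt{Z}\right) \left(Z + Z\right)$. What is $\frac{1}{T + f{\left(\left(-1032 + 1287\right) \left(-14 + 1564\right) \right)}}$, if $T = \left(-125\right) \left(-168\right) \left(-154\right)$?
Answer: $- \frac{104147297}{12861660180974578875123000} + \frac{1388645 \sqrt{15810}}{34297760482598877000328} \approx 5.0828 \cdot 10^{-15}$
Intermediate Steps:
$f{\left(Z \right)} = 2 Z \left(Z + Z^{\frac{3}{2}}\right)$ ($f{\left(Z \right)} = \left(Z + Z^{\frac{3}{2}}\right) 2 Z = 2 Z \left(Z + Z^{\frac{3}{2}}\right)$)
$T = -3234000$ ($T = 21000 \left(-154\right) = -3234000$)
$\frac{1}{T + f{\left(\left(-1032 + 1287\right) \left(-14 + 1564\right) \right)}} = \frac{1}{-3234000 + \left(2 \left(\left(-1032 + 1287\right) \left(-14 + 1564\right)\right)^{2} + 2 \left(\left(-1032 + 1287\right) \left(-14 + 1564\right)\right)^{\frac{5}{2}}\right)} = \frac{1}{-3234000 + \left(2 \left(255 \cdot 1550\right)^{2} + 2 \left(255 \cdot 1550\right)^{\frac{5}{2}}\right)} = \frac{1}{-3234000 + \left(2 \cdot 395250^{2} + 2 \cdot 395250^{\frac{5}{2}}\right)} = \frac{1}{-3234000 + \left(2 \cdot 156222562500 + 2 \cdot 781112812500 \sqrt{15810}\right)} = \frac{1}{-3234000 + \left(312445125000 + 1562225625000 \sqrt{15810}\right)} = \frac{1}{312441891000 + 1562225625000 \sqrt{15810}}$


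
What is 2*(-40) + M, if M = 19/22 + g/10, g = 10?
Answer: -1719/22 ≈ -78.136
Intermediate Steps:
M = 41/22 (M = 19/22 + 10/10 = 19*(1/22) + 10*(⅒) = 19/22 + 1 = 41/22 ≈ 1.8636)
2*(-40) + M = 2*(-40) + 41/22 = -80 + 41/22 = -1719/22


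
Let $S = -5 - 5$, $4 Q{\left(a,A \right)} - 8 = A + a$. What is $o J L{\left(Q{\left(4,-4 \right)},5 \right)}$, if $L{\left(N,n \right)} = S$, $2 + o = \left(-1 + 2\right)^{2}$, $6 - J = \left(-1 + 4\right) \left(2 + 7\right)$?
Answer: $-210$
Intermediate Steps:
$Q{\left(a,A \right)} = 2 + \frac{A}{4} + \frac{a}{4}$ ($Q{\left(a,A \right)} = 2 + \frac{A + a}{4} = 2 + \left(\frac{A}{4} + \frac{a}{4}\right) = 2 + \frac{A}{4} + \frac{a}{4}$)
$J = -21$ ($J = 6 - \left(-1 + 4\right) \left(2 + 7\right) = 6 - 3 \cdot 9 = 6 - 27 = -21$)
$S = -10$ ($S = -5 - 5 = -10$)
$o = -1$ ($o = -2 + \left(-1 + 2\right)^{2} = -2 + 1^{2} = -2 + 1 = -1$)
$L{\left(N,n \right)} = -10$
$o J L{\left(Q{\left(4,-4 \right)},5 \right)} = \left(-1\right) \left(-21\right) \left(-10\right) = 21 \left(-10\right) = -210$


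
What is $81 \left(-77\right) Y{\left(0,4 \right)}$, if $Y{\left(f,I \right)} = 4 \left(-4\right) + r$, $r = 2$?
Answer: $87318$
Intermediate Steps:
$Y{\left(f,I \right)} = -14$ ($Y{\left(f,I \right)} = 4 \left(-4\right) + 2 = -16 + 2 = -14$)
$81 \left(-77\right) Y{\left(0,4 \right)} = 81 \left(-77\right) \left(-14\right) = \left(-6237\right) \left(-14\right) = 87318$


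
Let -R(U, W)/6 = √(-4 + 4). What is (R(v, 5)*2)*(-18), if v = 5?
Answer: 0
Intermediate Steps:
R(U, W) = 0 (R(U, W) = -6*√(-4 + 4) = -6*√0 = -6*0 = 0)
(R(v, 5)*2)*(-18) = (0*2)*(-18) = 0*(-18) = 0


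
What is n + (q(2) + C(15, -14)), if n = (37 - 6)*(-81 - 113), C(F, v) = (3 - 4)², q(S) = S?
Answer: -6011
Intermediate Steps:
C(F, v) = 1 (C(F, v) = (-1)² = 1)
n = -6014 (n = 31*(-194) = -6014)
n + (q(2) + C(15, -14)) = -6014 + (2 + 1) = -6014 + 3 = -6011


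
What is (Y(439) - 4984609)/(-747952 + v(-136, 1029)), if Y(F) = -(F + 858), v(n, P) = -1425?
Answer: 4985906/749377 ≈ 6.6534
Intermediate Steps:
Y(F) = -858 - F (Y(F) = -(858 + F) = -858 - F)
(Y(439) - 4984609)/(-747952 + v(-136, 1029)) = ((-858 - 1*439) - 4984609)/(-747952 - 1425) = ((-858 - 439) - 4984609)/(-749377) = (-1297 - 4984609)*(-1/749377) = -4985906*(-1/749377) = 4985906/749377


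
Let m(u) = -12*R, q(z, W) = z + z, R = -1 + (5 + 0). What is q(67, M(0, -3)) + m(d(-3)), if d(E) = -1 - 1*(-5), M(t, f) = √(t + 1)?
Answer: 86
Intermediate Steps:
R = 4 (R = -1 + 5 = 4)
M(t, f) = √(1 + t)
q(z, W) = 2*z
d(E) = 4 (d(E) = -1 + 5 = 4)
m(u) = -48 (m(u) = -12*4 = -48)
q(67, M(0, -3)) + m(d(-3)) = 2*67 - 48 = 134 - 48 = 86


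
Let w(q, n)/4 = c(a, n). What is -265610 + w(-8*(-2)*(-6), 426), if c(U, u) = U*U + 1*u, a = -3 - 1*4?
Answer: -263710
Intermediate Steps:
a = -7 (a = -3 - 4 = -7)
c(U, u) = u + U² (c(U, u) = U² + u = u + U²)
w(q, n) = 196 + 4*n (w(q, n) = 4*(n + (-7)²) = 4*(n + 49) = 4*(49 + n) = 196 + 4*n)
-265610 + w(-8*(-2)*(-6), 426) = -265610 + (196 + 4*426) = -265610 + (196 + 1704) = -265610 + 1900 = -263710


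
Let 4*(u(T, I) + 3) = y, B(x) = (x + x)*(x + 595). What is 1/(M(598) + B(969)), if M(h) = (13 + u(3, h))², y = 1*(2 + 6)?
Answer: 1/3031176 ≈ 3.2991e-7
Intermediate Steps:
y = 8 (y = 1*8 = 8)
B(x) = 2*x*(595 + x) (B(x) = (2*x)*(595 + x) = 2*x*(595 + x))
u(T, I) = -1 (u(T, I) = -3 + (¼)*8 = -3 + 2 = -1)
M(h) = 144 (M(h) = (13 - 1)² = 12² = 144)
1/(M(598) + B(969)) = 1/(144 + 2*969*(595 + 969)) = 1/(144 + 2*969*1564) = 1/(144 + 3031032) = 1/3031176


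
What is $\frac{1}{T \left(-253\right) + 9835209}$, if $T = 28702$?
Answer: $\frac{1}{2573603} \approx 3.8856 \cdot 10^{-7}$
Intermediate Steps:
$\frac{1}{T \left(-253\right) + 9835209} = \frac{1}{28702 \left(-253\right) + 9835209} = \frac{1}{-7261606 + 9835209} = \frac{1}{2573603}$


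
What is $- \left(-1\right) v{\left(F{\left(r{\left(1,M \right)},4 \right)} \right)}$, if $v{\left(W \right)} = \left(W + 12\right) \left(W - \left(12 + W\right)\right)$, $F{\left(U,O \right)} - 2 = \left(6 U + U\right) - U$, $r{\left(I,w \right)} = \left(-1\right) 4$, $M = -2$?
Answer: $120$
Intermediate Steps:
$r{\left(I,w \right)} = -4$
$F{\left(U,O \right)} = 2 + 6 U$ ($F{\left(U,O \right)} = 2 + \left(\left(6 U + U\right) - U\right) = 2 + \left(7 U - U\right) = 2 + 6 U$)
$v{\left(W \right)} = -144 - 12 W$ ($v{\left(W \right)} = \left(12 + W\right) \left(-12\right) = -144 - 12 W$)
$- \left(-1\right) v{\left(F{\left(r{\left(1,M \right)},4 \right)} \right)} = - \left(-1\right) \left(-144 - 12 \left(2 + 6 \left(-4\right)\right)\right) = - \left(-1\right) \left(-144 - 12 \left(2 - 24\right)\right) = - \left(-1\right) \left(-144 - -264\right) = - \left(-1\right) \left(-144 + 264\right) = - \left(-1\right) 120 = \left(-1\right) \left(-120\right) = 120$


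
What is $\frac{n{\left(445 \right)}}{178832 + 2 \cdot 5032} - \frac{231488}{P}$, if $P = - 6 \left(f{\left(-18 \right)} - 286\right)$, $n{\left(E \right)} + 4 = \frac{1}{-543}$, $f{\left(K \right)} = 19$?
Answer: $- \frac{3957308311135}{27386330976} \approx -144.5$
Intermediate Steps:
$n{\left(E \right)} = - \frac{2173}{543}$ ($n{\left(E \right)} = -4 + \frac{1}{-543} = -4 - \frac{1}{543} = - \frac{2173}{543}$)
$P = 1602$ ($P = - 6 \left(19 - 286\right) = \left(-6\right) \left(-267\right) = 1602$)
$\frac{n{\left(445 \right)}}{178832 + 2 \cdot 5032} - \frac{231488}{P} = - \frac{2173}{543 \left(178832 + 2 \cdot 5032\right)} - \frac{231488}{1602} = - \frac{2173}{543 \left(178832 + 10064\right)} - \frac{115744}{801} = - \frac{2173}{543 \cdot 188896} - \frac{115744}{801} = \left(- \frac{2173}{543}\right) \frac{1}{188896} - \frac{115744}{801} = - \frac{2173}{102570528} - \frac{115744}{801} = - \frac{3957308311135}{27386330976}$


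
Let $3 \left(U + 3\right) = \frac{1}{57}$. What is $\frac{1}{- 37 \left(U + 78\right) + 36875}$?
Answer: $\frac{171}{5831063} \approx 2.9326 \cdot 10^{-5}$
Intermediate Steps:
$U = - \frac{512}{171}$ ($U = -3 + \frac{1}{3 \cdot 57} = -3 + \frac{1}{3} \cdot \frac{1}{57} = -3 + \frac{1}{171} = - \frac{512}{171} \approx -2.9942$)
$\frac{1}{- 37 \left(U + 78\right) + 36875} = \frac{1}{- 37 \left(- \frac{512}{171} + 78\right) + 36875} = \frac{1}{\left(-37\right) \frac{12826}{171} + 36875} = \frac{1}{- \frac{474562}{171} + 36875} = \frac{1}{\frac{5831063}{171}} = \frac{171}{5831063}$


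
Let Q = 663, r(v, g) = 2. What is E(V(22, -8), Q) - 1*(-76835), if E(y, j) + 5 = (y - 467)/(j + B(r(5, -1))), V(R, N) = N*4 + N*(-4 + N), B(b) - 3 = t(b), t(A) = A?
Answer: 51322037/668 ≈ 76829.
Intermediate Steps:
B(b) = 3 + b
V(R, N) = 4*N + N*(-4 + N)
E(y, j) = -5 + (-467 + y)/(5 + j) (E(y, j) = -5 + (y - 467)/(j + (3 + 2)) = -5 + (-467 + y)/(j + 5) = -5 + (-467 + y)/(5 + j))
E(V(22, -8), Q) - 1*(-76835) = (-492 + (-8)² - 5*663)/(5 + 663) - 1*(-76835) = (-492 + 64 - 3315)/668 + 76835 = (1/668)*(-3743) + 76835 = -3743/668 + 76835 = 51322037/668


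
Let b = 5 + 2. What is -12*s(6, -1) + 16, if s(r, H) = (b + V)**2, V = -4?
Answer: -92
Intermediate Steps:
b = 7
s(r, H) = 9 (s(r, H) = (7 - 4)**2 = 3**2 = 9)
-12*s(6, -1) + 16 = -12*9 + 16 = -108 + 16 = -92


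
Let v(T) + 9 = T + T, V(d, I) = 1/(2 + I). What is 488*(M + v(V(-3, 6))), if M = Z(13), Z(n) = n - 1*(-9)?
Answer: 6466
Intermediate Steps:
Z(n) = 9 + n (Z(n) = n + 9 = 9 + n)
M = 22 (M = 9 + 13 = 22)
v(T) = -9 + 2*T (v(T) = -9 + (T + T) = -9 + 2*T)
488*(M + v(V(-3, 6))) = 488*(22 + (-9 + 2/(2 + 6))) = 488*(22 + (-9 + 2/8)) = 488*(22 + (-9 + 2*(⅛))) = 488*(22 + (-9 + ¼)) = 488*(22 - 35/4) = 488*(53/4) = 6466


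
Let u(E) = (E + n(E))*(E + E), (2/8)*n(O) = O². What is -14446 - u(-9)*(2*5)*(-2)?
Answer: -127846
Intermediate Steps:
n(O) = 4*O²
u(E) = 2*E*(E + 4*E²) (u(E) = (E + 4*E²)*(E + E) = (E + 4*E²)*(2*E) = 2*E*(E + 4*E²))
-14446 - u(-9)*(2*5)*(-2) = -14446 - (-9)²*(2 + 8*(-9))*(2*5)*(-2) = -14446 - 81*(2 - 72)*10*(-2) = -14446 - 81*(-70)*(-20) = -14446 - (-5670)*(-20) = -14446 - 1*113400 = -14446 - 113400 = -127846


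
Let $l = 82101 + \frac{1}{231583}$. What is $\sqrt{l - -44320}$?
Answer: $\frac{2 \sqrt{1695011235251213}}{231583} \approx 355.56$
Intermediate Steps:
$l = \frac{19013195884}{231583}$ ($l = 82101 + \frac{1}{231583} = \frac{19013195884}{231583} \approx 82101.0$)
$\sqrt{l - -44320} = \sqrt{\frac{19013195884}{231583} - -44320} = \sqrt{\frac{19013195884}{231583} + \left(-187520 + 231840\right)} = \sqrt{\frac{19013195884}{231583} + 44320} = \sqrt{\frac{29276954444}{231583}} = \frac{2 \sqrt{1695011235251213}}{231583}$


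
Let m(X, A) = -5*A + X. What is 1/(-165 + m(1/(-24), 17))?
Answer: -24/6001 ≈ -0.0039993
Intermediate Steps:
m(X, A) = X - 5*A
1/(-165 + m(1/(-24), 17)) = 1/(-165 + (1/(-24) - 5*17)) = 1/(-165 + (-1/24 - 85)) = 1/(-165 - 2041/24) = 1/(-6001/24) = -24/6001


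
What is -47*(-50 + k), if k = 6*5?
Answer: 940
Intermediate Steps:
k = 30
-47*(-50 + k) = -47*(-50 + 30) = -47*(-20) = 940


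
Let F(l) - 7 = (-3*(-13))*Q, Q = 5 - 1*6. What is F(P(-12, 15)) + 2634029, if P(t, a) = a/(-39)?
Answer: 2633997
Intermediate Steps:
Q = -1 (Q = 5 - 6 = -1)
P(t, a) = -a/39 (P(t, a) = a*(-1/39) = -a/39)
F(l) = -32 (F(l) = 7 - 3*(-13)*(-1) = 7 + 39*(-1) = 7 - 39 = -32)
F(P(-12, 15)) + 2634029 = -32 + 2634029 = 2633997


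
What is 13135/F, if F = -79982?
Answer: -13135/79982 ≈ -0.16422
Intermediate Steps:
13135/F = 13135/(-79982) = 13135*(-1/79982) = -13135/79982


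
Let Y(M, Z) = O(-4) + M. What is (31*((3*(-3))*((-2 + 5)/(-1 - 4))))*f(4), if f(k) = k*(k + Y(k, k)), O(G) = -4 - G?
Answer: 26784/5 ≈ 5356.8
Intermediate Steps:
Y(M, Z) = M (Y(M, Z) = (-4 - 1*(-4)) + M = (-4 + 4) + M = 0 + M = M)
f(k) = 2*k² (f(k) = k*(k + k) = k*(2*k) = 2*k²)
(31*((3*(-3))*((-2 + 5)/(-1 - 4))))*f(4) = (31*((3*(-3))*((-2 + 5)/(-1 - 4))))*(2*4²) = (31*(-27/(-5)))*(2*16) = (31*(-27*(-1)/5))*32 = (31*(-9*(-⅗)))*32 = (31*(27/5))*32 = (837/5)*32 = 26784/5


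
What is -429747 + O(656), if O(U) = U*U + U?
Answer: 1245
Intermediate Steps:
O(U) = U + U² (O(U) = U² + U = U + U²)
-429747 + O(656) = -429747 + 656*(1 + 656) = -429747 + 656*657 = -429747 + 430992 = 1245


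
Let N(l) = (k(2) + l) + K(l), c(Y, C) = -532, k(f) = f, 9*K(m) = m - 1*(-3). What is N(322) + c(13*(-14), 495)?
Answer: -1547/9 ≈ -171.89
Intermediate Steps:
K(m) = ⅓ + m/9 (K(m) = (m - 1*(-3))/9 = (m + 3)/9 = (3 + m)/9 = ⅓ + m/9)
N(l) = 7/3 + 10*l/9 (N(l) = (2 + l) + (⅓ + l/9) = 7/3 + 10*l/9)
N(322) + c(13*(-14), 495) = (7/3 + (10/9)*322) - 532 = (7/3 + 3220/9) - 532 = 3241/9 - 532 = -1547/9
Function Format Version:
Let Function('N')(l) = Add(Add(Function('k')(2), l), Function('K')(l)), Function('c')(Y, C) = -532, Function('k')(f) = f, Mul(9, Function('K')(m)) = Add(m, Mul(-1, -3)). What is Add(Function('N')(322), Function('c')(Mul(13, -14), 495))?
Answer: Rational(-1547, 9) ≈ -171.89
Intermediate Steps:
Function('K')(m) = Add(Rational(1, 3), Mul(Rational(1, 9), m)) (Function('K')(m) = Mul(Rational(1, 9), Add(m, Mul(-1, -3))) = Mul(Rational(1, 9), Add(m, 3)) = Mul(Rational(1, 9), Add(3, m)) = Add(Rational(1, 3), Mul(Rational(1, 9), m)))
Function('N')(l) = Add(Rational(7, 3), Mul(Rational(10, 9), l)) (Function('N')(l) = Add(Add(2, l), Add(Rational(1, 3), Mul(Rational(1, 9), l))) = Add(Rational(7, 3), Mul(Rational(10, 9), l)))
Add(Function('N')(322), Function('c')(Mul(13, -14), 495)) = Add(Add(Rational(7, 3), Mul(Rational(10, 9), 322)), -532) = Add(Add(Rational(7, 3), Rational(3220, 9)), -532) = Add(Rational(3241, 9), -532) = Rational(-1547, 9)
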